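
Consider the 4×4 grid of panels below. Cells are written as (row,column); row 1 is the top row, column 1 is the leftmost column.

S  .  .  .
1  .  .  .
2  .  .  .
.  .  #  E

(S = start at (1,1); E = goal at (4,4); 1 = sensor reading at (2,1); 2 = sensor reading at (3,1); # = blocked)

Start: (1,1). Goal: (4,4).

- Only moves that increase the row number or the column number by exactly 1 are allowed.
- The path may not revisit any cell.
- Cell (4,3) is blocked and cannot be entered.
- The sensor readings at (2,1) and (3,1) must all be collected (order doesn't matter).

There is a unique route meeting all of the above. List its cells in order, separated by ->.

Moves only go right or down, so the column and row indices never decrease.
Route from (1,1): 2× down (reaching (3,1)), 3× right (reaching (3,4)), down to (4,4) — 6 moves in all.
Check: all required cells visited.

(1,1) -> (2,1) -> (3,1) -> (3,2) -> (3,3) -> (3,4) -> (4,4)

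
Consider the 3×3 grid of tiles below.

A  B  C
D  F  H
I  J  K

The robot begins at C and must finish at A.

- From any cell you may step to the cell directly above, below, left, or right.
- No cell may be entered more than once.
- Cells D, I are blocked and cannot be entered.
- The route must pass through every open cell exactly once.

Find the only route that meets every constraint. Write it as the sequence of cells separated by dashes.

C - H - K - J - F - B - A

Need to visit all 7 open cells exactly once, starting at C and ending at A.
Route from C: 2× down (reaching K), left to J, 2× up (reaching B), left to A — 6 moves in all.
Check: all 7 open cells covered.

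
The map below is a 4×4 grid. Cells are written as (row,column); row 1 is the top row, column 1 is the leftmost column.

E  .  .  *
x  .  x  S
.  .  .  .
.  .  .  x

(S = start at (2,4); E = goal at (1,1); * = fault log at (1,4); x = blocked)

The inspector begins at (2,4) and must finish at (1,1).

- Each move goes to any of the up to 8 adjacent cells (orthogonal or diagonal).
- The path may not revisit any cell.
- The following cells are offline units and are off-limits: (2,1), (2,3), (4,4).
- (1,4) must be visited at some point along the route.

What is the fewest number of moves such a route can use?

4

Any route passes through (1,4) somewhere between (2,4) and (1,1). Summing Chebyshev distances along the two legs ((2,4) → (1,4) → (1,1)) gives a lower bound of 1 + 3 = 4 moves.
A route of 4 moves achieves this: (2,4) → (1,4) → (1,3) → (1,2) → (1,1).
Since 4 matches the lower bound, it is optimal.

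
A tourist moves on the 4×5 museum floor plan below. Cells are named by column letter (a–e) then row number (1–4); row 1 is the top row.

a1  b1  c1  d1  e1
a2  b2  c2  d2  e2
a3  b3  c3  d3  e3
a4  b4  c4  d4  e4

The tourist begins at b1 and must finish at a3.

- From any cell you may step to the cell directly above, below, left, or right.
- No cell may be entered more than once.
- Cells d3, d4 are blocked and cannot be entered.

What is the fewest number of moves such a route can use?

The Manhattan distance from b1 to a3 is |1−3| + |2−1| = 3, so at least 3 moves are needed.
A route of 3 moves achieves this: b1 → b2 → b3 → a3.
Since 3 matches the lower bound, it is optimal.

3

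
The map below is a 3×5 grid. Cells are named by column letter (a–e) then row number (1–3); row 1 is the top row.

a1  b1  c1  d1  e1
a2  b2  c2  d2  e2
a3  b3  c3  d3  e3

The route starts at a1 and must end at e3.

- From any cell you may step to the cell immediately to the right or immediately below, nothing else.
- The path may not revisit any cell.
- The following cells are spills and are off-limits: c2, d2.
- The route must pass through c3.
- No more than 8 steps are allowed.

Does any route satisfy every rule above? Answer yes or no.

One route that works: a1 → a2 → a3 → b3 → c3 → d3 → e3.

yes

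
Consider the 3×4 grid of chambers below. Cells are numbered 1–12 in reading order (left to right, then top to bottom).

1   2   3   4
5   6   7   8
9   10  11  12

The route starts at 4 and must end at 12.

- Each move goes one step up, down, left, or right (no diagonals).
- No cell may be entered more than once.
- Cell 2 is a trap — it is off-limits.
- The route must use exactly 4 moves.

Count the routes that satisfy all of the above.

Need simple routes of exactly 4 moves from 4 to 12 (Manhattan distance 2, so 1 moves are spent on a detour and 1 undoing it).
Enumerating: 4 8 7 11 12 | 4 3 7 11 12 | 4 3 7 8 12.
That gives 3 routes.

3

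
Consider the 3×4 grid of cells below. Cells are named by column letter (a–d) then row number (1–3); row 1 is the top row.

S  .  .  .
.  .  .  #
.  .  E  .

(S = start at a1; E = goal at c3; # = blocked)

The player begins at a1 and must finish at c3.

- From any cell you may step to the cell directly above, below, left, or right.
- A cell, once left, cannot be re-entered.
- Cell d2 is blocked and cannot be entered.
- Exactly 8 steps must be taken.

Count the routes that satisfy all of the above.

Need simple routes of exactly 8 moves from a1 to c3 (Manhattan distance 4, so 2 moves are spent on a detour and 2 undoing it).
Enumerating: a1 a2 a3 b3 b2 b1 c1 c2 c3 | a1 b1 c1 c2 b2 a2 a3 b3 c3.
That gives 2 routes.

2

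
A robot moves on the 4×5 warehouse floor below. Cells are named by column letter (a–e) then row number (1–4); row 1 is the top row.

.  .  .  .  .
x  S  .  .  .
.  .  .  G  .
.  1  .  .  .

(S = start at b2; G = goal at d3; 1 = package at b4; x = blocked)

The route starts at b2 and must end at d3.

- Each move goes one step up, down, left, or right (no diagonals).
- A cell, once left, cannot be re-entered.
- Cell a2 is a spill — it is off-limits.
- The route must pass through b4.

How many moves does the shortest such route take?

Any route passes through b4 somewhere between b2 and d3. Summing Manhattan distances along the two legs (b2 → b4 → d3) gives a lower bound of 2 + 3 = 5 moves.
A route of 5 moves achieves this: b2 → b3 → b4 → c4 → c3 → d3.
Since 5 matches the lower bound, it is optimal.

5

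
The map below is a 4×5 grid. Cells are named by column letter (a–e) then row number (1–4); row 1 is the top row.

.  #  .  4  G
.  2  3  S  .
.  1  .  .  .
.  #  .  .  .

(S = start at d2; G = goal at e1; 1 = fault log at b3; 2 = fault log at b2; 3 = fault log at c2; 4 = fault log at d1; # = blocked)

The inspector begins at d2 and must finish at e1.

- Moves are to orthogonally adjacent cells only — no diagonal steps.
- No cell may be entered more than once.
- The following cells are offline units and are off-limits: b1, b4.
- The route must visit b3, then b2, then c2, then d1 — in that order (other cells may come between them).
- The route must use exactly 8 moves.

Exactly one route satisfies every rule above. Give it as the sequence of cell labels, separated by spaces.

d2 d3 c3 b3 b2 c2 c1 d1 e1

The waypoints must appear in the order b3, b2, c2, d1, with no cell reused.
Route from d2: down 1 to d3, left 2 to b3, up 1 to b2, right 1 to c2, up 1 to c1, right 2 to e1 — 8 moves in all.
Check: order respected (1 at step 3, 2 at step 4, 3 at step 5, 4 at step 7); 8 moves as required.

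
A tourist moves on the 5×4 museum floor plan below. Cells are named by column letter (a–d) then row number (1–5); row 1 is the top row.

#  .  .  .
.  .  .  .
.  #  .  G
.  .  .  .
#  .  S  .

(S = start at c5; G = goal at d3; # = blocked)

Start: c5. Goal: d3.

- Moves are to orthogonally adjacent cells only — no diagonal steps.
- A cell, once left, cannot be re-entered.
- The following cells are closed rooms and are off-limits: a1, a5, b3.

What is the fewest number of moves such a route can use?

3

The Manhattan distance from c5 to d3 is |5−3| + |3−4| = 3, so at least 3 moves are needed.
A route of 3 moves achieves this: c5 → c4 → c3 → d3.
Since 3 matches the lower bound, it is optimal.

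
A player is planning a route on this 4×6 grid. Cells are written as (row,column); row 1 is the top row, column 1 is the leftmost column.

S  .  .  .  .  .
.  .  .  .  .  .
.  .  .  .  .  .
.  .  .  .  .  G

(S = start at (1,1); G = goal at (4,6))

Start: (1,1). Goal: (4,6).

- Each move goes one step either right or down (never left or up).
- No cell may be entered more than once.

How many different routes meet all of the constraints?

56

A right/down-only route from (1,1) to (4,6) makes exactly 3 down-moves and 5 right-moves in some order.
With no other constraints that would be C(8,3) = 56 routes.
That gives 56 routes.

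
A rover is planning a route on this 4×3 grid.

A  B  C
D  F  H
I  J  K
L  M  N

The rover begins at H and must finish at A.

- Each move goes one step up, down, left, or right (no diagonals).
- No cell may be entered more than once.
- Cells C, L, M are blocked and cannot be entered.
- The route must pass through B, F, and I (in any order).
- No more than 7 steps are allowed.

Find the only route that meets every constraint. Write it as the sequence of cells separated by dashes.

Any route must reach B, F, and I and still end at A within 7 moves, so the order of the required stops is forced.
Route from H: down to K, 2× left (reaching I), up to D, right to F, up to B, left to A — 7 moves in all.
Check: all required cells visited; 7 ≤ 7 moves.

H - K - J - I - D - F - B - A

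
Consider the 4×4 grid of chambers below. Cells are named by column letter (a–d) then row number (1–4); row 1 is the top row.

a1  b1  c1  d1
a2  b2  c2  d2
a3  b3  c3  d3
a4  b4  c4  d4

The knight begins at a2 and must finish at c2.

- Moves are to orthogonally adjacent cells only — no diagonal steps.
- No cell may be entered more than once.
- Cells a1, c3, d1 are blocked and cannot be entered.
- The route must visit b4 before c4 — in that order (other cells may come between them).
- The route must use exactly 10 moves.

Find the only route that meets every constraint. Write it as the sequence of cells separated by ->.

The waypoints must appear in the order b4, c4, with no cell reused.
Route from a2: right to b2, down to b3, left to a3, down to a4, 3× right (reaching d4), 2× up (reaching d2), left to c2 — 10 moves in all.
Check: order respected (b4 at step 5, c4 at step 6); 10 moves as required.

a2 -> b2 -> b3 -> a3 -> a4 -> b4 -> c4 -> d4 -> d3 -> d2 -> c2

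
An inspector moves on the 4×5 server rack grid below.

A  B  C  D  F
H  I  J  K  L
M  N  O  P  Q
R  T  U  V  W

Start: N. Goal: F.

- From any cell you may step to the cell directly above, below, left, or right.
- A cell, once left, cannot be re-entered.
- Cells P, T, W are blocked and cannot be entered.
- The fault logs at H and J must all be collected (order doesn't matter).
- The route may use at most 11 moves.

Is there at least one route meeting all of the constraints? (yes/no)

One route that works: N → M → H → I → J → C → D → F.

yes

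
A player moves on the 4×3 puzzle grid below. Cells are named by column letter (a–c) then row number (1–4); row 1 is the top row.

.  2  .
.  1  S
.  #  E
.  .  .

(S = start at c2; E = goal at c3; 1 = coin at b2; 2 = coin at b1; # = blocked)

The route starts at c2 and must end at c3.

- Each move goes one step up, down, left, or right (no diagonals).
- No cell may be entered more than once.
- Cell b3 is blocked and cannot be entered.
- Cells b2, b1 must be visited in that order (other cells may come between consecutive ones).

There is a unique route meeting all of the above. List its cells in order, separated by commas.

c2, b2, b1, a1, a2, a3, a4, b4, c4, c3

The waypoints must appear in the order b2, b1, with no cell reused.
Route from c2: left 1 to b2, up 1 to b1, left 1 to a1, down 3 to a4, right 2 to c4, up 1 to c3 — 9 moves in all.
Check: order respected (1 at step 1, 2 at step 2).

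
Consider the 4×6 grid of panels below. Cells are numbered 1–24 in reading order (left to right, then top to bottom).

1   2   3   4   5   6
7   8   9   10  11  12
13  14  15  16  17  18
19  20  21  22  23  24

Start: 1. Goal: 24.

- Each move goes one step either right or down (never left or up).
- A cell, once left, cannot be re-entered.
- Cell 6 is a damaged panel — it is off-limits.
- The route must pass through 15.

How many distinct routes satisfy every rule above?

A right/down-only route from 1 to 24 makes exactly 3 down-moves and 5 right-moves in some order.
With no other constraints that would be C(8,3) = 56 routes.
Split at 15 and multiply the segment counts (each segment already excludes blocked cells): 1→15: 6; 15→24: 4; product = 24.
That gives 24 routes.

24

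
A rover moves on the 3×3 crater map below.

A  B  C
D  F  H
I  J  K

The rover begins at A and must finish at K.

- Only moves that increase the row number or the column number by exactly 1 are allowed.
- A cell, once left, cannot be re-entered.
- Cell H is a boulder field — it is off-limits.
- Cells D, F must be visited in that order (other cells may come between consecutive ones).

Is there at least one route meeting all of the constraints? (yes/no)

yes

One route that works: A → D → F → J → K.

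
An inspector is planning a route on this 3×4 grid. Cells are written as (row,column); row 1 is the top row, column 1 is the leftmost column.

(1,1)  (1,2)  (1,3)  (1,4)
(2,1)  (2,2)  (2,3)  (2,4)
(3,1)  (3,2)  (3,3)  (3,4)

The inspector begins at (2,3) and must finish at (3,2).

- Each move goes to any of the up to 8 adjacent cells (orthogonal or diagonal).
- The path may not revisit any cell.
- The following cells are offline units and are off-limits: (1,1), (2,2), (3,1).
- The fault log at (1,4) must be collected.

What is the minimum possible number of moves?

4

Any route passes through (1,4) somewhere between (2,3) and (3,2). Summing Chebyshev distances along the two legs ((2,3) → (1,4) → (3,2)) gives a lower bound of 1 + 2 = 3 moves.
The shortest route satisfying every rule uses 4 moves: (2,3) → (1,4) → (2,4) → (3,3) → (3,2).
The bound of 3 isn't tight here; checking systematically, no route of length 3 through 3 satisfies every constraint, so 4 is the minimum.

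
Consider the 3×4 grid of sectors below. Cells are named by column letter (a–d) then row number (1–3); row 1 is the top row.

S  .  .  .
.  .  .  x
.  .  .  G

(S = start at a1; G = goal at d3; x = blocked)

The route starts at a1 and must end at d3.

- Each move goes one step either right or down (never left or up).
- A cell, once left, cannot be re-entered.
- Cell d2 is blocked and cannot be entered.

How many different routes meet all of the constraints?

A right/down-only route from a1 to d3 makes exactly 2 down-moves and 3 right-moves in some order.
With no other constraints that would be C(5,2) = 10 routes.
Subtract routes through each blocked cell (inclusion–exclusion for overlaps): − through d2: 4 → 6.
That gives 6 routes.

6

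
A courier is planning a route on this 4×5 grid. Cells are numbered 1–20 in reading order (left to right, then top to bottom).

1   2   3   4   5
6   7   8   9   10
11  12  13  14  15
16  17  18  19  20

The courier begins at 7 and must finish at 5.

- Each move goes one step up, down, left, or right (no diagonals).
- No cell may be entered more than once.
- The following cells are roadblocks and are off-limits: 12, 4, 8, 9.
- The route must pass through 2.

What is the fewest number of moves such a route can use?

12

Any route passes through 2 somewhere between 7 and 5. Summing Manhattan distances along the two legs (7 → 2 → 5) gives a lower bound of 1 + 3 = 4 moves.
That bound ignores the blocked cells. Measuring each leg by the fewest moves that actually steer around them (7→2: 1; 2→5: 11) raises the lower bound to 12.
A route of 12 moves exists: 7 → 2 → 1 → 6 → 11 → 16 → 17 → 18 → 13 → 14 → 15 → 10 → 5.
Since 12 matches that lower bound, it is optimal.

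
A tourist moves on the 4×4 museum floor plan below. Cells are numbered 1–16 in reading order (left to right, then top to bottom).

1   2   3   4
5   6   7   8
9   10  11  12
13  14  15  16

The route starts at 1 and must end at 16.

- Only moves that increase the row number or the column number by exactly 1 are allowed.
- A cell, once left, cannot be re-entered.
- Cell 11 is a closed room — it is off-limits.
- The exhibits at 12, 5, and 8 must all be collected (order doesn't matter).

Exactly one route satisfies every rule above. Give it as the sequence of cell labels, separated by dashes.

Moves only go right or down, so the column and row indices never decrease.
Route from 1: down 1 to 5, right 3 to 8, down 2 to 16 — 6 moves in all.
Check: all required cells visited.

1 - 5 - 6 - 7 - 8 - 12 - 16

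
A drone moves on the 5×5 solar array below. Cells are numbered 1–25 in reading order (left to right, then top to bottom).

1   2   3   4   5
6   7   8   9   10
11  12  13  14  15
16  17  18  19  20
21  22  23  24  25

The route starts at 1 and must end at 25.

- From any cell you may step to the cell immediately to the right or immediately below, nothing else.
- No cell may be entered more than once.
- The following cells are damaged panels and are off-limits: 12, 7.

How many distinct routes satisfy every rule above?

A right/down-only route from 1 to 25 makes exactly 4 down-moves and 4 right-moves in some order.
With no other constraints that would be C(8,4) = 70 routes.
Subtract routes through each blocked cell (inclusion–exclusion for overlaps): − through 7: 40 − through 12: 30 + through 7&12: 20 → 20.
That gives 20 routes.

20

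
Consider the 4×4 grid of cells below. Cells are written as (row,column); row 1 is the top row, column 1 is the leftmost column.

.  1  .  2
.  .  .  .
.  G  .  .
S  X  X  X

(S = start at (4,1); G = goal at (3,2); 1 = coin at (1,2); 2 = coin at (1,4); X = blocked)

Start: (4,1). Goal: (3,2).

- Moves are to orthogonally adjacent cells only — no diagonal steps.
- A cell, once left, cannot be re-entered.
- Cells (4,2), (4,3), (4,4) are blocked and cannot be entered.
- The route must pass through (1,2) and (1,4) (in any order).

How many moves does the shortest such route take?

10

Any route passes through (1,2) and (1,4) in some order between (4,1) and (3,2). Summing Manhattan distances along each leg and taking the cheapest ordering ((4,1) → (1,2) → (1,4) → (3,2)) gives a lower bound of 4 + 2 + 4 = 10 moves.
A route of 10 moves achieves this: (4,1) → (3,1) → (2,1) → (1,1) → (1,2) → (1,3) → (1,4) → (2,4) → (3,4) → (3,3) → (3,2).
Since 10 matches the lower bound, it is optimal.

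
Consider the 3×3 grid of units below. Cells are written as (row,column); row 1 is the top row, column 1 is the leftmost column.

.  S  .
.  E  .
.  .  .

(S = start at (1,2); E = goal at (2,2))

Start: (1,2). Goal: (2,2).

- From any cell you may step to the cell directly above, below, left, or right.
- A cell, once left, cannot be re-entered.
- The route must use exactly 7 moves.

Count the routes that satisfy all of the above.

2

Need simple routes of exactly 7 moves from (1,2) to (2,2) (Manhattan distance 1, so 3 moves are spent on a detour and 3 undoing it).
Enumerating: (1,2) (1,1) (2,1) (3,1) (3,2) (3,3) (2,3) (2,2) | (1,2) (1,3) (2,3) (3,3) (3,2) (3,1) (2,1) (2,2).
That gives 2 routes.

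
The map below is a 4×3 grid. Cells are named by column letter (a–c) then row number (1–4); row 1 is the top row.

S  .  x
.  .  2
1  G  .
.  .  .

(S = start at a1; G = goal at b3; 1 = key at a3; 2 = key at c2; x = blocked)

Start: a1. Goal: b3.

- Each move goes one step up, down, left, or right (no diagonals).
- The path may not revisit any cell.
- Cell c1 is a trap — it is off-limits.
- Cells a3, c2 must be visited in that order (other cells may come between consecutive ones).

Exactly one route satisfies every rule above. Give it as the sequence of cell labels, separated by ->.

a1 -> a2 -> a3 -> a4 -> b4 -> c4 -> c3 -> c2 -> b2 -> b3

The waypoints must appear in the order a3, c2, with no cell reused.
Route from a1: down 3 to a4, right 2 to c4, up 2 to c2, left 1 to b2, down 1 to b3 — 9 moves in all.
Check: order respected (1 at step 2, 2 at step 7).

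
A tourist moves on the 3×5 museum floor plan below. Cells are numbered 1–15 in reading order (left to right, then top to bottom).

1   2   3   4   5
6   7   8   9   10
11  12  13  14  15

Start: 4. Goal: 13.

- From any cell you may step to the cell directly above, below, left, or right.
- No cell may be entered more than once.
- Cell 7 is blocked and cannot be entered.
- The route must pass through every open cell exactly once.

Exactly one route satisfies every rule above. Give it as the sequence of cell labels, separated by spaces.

Need to visit all 14 open cells exactly once, starting at 4 and ending at 13.
Cell 12 has only two open neighbours (11 and 13), so the path must pass straight through it: one of those is the cell it's entered from and the other is where it exits.
Route from 4: right to 5, 2× down (reaching 15), left to 14, up to 9, left to 8, up to 3, 2× left (reaching 1), 2× down (reaching 11), 2× right (reaching 13) — 13 moves in all.
Check: all 14 open cells covered.

4 5 10 15 14 9 8 3 2 1 6 11 12 13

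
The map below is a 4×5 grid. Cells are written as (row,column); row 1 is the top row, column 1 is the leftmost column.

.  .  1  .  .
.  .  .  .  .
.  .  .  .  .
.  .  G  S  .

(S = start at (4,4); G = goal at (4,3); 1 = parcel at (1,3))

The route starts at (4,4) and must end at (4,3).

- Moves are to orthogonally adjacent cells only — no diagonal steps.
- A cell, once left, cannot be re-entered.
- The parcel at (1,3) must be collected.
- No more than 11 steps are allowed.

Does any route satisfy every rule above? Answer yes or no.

yes

One route that works: (4,4) → (3,4) → (2,4) → (1,4) → (1,3) → (2,3) → (3,3) → (4,3).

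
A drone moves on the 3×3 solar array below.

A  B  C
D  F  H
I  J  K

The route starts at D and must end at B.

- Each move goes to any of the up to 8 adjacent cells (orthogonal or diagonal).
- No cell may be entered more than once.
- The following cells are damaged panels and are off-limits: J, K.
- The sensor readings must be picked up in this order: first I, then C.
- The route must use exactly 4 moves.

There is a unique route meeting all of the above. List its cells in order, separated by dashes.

D - I - F - C - B

The waypoints must appear in the order I, C, with no cell reused.
Route from D: down to I, 2× up-right (reaching C), left to B — 4 moves in all.
Check: order respected (I at step 1, C at step 3); 4 moves as required.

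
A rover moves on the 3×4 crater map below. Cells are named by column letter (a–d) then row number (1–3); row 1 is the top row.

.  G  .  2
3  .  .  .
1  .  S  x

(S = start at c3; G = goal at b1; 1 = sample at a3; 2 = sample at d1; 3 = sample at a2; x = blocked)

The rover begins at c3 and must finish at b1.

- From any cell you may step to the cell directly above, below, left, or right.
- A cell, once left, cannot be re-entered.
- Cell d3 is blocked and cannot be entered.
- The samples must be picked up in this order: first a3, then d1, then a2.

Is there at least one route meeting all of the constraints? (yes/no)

Ignoring the required order, 1 revisit-free route from c3 to b1 passes through all of a3, d1, and a2; the waypoint orders that occur are a3 → a2 → d1 (1) — never a3 → d1 → a2.

no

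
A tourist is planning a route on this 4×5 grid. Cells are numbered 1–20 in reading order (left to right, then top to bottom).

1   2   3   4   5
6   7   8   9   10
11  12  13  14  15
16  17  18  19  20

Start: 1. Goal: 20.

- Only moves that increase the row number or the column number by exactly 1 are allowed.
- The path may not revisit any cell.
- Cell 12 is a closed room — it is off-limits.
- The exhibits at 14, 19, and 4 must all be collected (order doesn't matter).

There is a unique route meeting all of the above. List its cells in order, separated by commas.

Moves only go right or down, so the column and row indices never decrease.
Route from 1: 3× right (reaching 4), 3× down (reaching 19), right to 20 — 7 moves in all.
Check: all required cells visited.

1, 2, 3, 4, 9, 14, 19, 20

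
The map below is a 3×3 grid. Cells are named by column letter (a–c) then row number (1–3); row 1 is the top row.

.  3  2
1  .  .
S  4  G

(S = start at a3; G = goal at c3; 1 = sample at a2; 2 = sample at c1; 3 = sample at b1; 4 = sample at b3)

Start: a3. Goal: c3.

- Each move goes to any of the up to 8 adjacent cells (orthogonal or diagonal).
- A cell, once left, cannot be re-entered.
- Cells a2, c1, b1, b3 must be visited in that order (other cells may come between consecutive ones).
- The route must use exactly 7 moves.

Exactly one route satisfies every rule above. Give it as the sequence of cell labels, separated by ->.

a3 -> a2 -> b2 -> c1 -> b1 -> c2 -> b3 -> c3

The waypoints must appear in the order a2, c1, b1, b3, with no cell reused.
Route from a3: up to a2, right to b2, up-right to c1, left to b1, down-right to c2, down-left to b3, right to c3 — 7 moves in all.
Check: order respected (1 at step 1, 2 at step 3, 3 at step 4, 4 at step 6); 7 moves as required.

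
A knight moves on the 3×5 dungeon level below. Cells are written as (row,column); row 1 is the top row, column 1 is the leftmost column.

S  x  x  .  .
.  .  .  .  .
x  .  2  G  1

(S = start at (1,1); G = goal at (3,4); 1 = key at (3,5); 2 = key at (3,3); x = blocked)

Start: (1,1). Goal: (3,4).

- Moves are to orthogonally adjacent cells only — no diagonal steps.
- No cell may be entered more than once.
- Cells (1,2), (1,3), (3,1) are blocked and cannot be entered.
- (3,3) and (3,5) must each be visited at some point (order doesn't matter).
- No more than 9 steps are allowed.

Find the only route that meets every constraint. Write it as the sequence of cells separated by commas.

The budget equals the shortest possible length, so every move has to be on a shortest route through the required cells.
Route from (1,1): down 1 to (2,1), right 1 to (2,2), down 1 to (3,2), right 1 to (3,3), up 1 to (2,3), right 2 to (2,5), down 1 to (3,5), left 1 to (3,4) — 9 moves in all.
Check: all required cells visited; 9 ≤ 9 moves.

(1,1), (2,1), (2,2), (3,2), (3,3), (2,3), (2,4), (2,5), (3,5), (3,4)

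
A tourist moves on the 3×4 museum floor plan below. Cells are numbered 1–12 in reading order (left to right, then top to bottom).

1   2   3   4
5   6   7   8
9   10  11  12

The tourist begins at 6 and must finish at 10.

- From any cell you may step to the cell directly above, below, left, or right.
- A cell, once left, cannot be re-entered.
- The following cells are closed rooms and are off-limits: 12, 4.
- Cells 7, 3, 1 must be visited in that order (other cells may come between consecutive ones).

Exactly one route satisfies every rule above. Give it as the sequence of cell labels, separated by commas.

The waypoints must appear in the order 7, 3, 1, with no cell reused.
Route from 6: right to 7, up to 3, 2× left (reaching 1), 2× down (reaching 9), right to 10 — 7 moves in all.
Check: order respected (7 at step 1, 3 at step 2, 1 at step 4).

6, 7, 3, 2, 1, 5, 9, 10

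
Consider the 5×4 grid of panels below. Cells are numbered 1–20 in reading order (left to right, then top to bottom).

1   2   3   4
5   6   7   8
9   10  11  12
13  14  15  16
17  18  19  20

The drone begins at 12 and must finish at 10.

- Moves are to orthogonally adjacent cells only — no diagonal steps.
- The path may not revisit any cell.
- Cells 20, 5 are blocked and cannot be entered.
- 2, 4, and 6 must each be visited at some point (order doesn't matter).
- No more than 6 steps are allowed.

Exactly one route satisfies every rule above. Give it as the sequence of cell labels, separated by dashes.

12 - 8 - 4 - 3 - 2 - 6 - 10

Any route must reach 2, 4, and 6 and still end at 10 within 6 moves, so the order of the required stops is forced.
Route from 12: 2× up (reaching 4), 2× left (reaching 2), 2× down (reaching 10) — 6 moves in all.
Check: all required cells visited; 6 ≤ 6 moves.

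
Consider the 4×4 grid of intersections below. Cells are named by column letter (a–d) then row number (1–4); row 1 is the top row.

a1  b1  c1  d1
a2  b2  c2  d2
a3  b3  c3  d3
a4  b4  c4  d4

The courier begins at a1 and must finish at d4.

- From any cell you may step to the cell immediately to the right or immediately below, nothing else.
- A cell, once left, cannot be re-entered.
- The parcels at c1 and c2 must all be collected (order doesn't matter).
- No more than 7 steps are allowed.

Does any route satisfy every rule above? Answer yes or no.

One route that works: a1 → b1 → c1 → c2 → c3 → c4 → d4.

yes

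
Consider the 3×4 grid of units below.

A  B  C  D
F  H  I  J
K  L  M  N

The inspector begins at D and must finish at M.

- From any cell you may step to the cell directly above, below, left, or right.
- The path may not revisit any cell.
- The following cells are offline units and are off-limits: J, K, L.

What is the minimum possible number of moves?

The Manhattan distance from D to M is |1−3| + |4−3| = 3, so at least 3 moves are needed.
A route of 3 moves achieves this: D → C → I → M.
Since 3 matches the lower bound, it is optimal.

3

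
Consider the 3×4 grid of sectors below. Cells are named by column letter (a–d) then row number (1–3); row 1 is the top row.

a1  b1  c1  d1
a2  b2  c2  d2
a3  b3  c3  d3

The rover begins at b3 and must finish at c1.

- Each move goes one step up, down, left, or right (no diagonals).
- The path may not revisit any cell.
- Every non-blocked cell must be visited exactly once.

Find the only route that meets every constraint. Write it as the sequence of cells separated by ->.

Need to visit all 12 open cells exactly once, starting at b3 and ending at c1.
Cell a1 has only two open neighbours (a2 and b1), so the path must pass straight through it: one of those is the cell it's entered from and the other is where it exits.
Route from b3: left 1 to a3, up 2 to a1, right 1 to b1, down 1 to b2, right 1 to c2, down 1 to c3, right 1 to d3, up 2 to d1, left 1 to c1 — 11 moves in all.
Check: all 12 open cells covered.

b3 -> a3 -> a2 -> a1 -> b1 -> b2 -> c2 -> c3 -> d3 -> d2 -> d1 -> c1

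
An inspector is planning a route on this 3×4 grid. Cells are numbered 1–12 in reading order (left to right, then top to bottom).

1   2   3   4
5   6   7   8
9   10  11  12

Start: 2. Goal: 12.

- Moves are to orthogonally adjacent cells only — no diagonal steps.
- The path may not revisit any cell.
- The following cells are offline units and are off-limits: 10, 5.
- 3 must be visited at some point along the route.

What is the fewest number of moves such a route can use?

4

Any route passes through 3 somewhere between 2 and 12. Summing Manhattan distances along the two legs (2 → 3 → 12) gives a lower bound of 1 + 3 = 4 moves.
A route of 4 moves achieves this: 2 → 3 → 7 → 11 → 12.
Since 4 matches the lower bound, it is optimal.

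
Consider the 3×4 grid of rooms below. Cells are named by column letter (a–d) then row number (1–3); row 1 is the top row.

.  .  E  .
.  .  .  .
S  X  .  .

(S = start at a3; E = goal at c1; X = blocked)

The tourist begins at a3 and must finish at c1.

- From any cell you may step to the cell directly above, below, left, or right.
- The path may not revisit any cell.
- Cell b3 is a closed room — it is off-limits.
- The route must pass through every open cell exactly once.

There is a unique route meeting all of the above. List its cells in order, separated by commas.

a3, a2, a1, b1, b2, c2, c3, d3, d2, d1, c1

Need to visit all 11 open cells exactly once, starting at a3 and ending at c1.
Cell a1 has only two open neighbours (a2 and b1), so the path must pass straight through it: one of those is the cell it's entered from and the other is where it exits.
Route from a3: up 2 to a1, right 1 to b1, down 1 to b2, right 1 to c2, down 1 to c3, right 1 to d3, up 2 to d1, left 1 to c1 — 10 moves in all.
Check: all 11 open cells covered.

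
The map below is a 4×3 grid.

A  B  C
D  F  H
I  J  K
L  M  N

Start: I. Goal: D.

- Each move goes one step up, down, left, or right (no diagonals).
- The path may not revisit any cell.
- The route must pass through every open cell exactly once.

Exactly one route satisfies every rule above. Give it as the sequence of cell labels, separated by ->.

I -> L -> M -> N -> K -> J -> F -> H -> C -> B -> A -> D

Need to visit all 12 open cells exactly once, starting at I and ending at D.
Route from I: down to L, 2× right (reaching N), up to K, left to J, up to F, right to H, up to C, 2× left (reaching A), down to D — 11 moves in all.
Check: all 12 open cells covered.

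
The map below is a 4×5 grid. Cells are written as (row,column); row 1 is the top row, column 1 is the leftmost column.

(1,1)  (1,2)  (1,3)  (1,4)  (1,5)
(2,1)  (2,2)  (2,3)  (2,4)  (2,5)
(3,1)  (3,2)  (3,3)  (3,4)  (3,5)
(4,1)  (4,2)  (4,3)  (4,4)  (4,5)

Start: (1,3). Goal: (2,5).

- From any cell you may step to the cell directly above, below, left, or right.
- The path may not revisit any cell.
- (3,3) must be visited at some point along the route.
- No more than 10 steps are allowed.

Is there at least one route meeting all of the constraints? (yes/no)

One route that works: (1,3) → (2,3) → (3,3) → (3,4) → (2,4) → (2,5).

yes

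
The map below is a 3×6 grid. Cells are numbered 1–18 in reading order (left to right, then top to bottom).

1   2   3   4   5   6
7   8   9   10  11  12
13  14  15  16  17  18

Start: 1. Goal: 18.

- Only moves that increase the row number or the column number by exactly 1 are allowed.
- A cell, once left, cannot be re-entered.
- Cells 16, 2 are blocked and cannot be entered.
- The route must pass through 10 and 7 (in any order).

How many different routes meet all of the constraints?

2

A right/down-only route from 1 to 18 makes exactly 2 down-moves and 5 right-moves in some order.
With no other constraints that would be C(7,2) = 21 routes.
A monotone route can only reach the required cells in the order 7, 10, so split there and multiply the segment counts (each segment already excludes blocked cells): 1→7: 1; 7→10: 1; 10→18: 2; product = 2.
That gives 2 routes.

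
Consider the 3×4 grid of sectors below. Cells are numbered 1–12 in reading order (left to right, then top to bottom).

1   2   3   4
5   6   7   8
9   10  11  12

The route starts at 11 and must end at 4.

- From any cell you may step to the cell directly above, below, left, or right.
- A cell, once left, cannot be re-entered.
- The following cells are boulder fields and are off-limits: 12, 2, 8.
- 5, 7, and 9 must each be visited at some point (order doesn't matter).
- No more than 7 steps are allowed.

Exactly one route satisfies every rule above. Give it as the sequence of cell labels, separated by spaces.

11 10 9 5 6 7 3 4

The 7-move cap with required stops at 5, 7, 9 leaves no slack for detours.
Route from 11: 2× left (reaching 9), up to 5, 2× right (reaching 7), up to 3, right to 4 — 7 moves in all.
Check: all required cells visited; 7 ≤ 7 moves.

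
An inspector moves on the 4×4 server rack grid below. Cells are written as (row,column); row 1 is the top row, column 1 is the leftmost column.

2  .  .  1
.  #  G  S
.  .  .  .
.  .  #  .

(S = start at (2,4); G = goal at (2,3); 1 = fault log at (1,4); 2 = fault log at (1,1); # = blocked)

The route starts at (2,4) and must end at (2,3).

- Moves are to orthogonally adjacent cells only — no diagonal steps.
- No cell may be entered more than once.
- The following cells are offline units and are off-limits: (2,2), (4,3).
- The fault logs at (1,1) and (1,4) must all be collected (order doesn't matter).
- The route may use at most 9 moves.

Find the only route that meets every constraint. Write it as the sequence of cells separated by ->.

Any route must reach (1,1) and (1,4) and still end at (2,3) within 9 moves, so the order of the required stops is forced.
Route from (2,4): up 1 to (1,4), left 3 to (1,1), down 2 to (3,1), right 2 to (3,3), up 1 to (2,3) — 9 moves in all.
Check: all required cells visited; 9 ≤ 9 moves.

(2,4) -> (1,4) -> (1,3) -> (1,2) -> (1,1) -> (2,1) -> (3,1) -> (3,2) -> (3,3) -> (2,3)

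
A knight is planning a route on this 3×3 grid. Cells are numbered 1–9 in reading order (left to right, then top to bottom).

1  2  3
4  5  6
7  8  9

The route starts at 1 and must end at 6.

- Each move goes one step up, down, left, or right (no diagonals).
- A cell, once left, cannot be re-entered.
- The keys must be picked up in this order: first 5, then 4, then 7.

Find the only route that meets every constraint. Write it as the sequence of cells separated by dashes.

1 - 2 - 5 - 4 - 7 - 8 - 9 - 6

The waypoints must appear in the order 5, 4, 7, with no cell reused.
Route from 1: right to 2, down to 5, left to 4, down to 7, 2× right (reaching 9), up to 6 — 7 moves in all.
Check: order respected (5 at step 2, 4 at step 3, 7 at step 4).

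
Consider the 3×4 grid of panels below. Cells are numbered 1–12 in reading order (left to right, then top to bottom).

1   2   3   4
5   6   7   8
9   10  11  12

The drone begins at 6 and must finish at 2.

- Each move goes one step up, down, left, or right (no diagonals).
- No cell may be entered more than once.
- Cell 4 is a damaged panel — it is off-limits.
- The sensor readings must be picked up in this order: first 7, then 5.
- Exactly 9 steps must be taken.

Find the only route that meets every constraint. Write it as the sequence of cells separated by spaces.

6 7 8 12 11 10 9 5 1 2

The waypoints must appear in the order 7, 5, with no cell reused.
Route from 6: 2× right (reaching 8), down to 12, 3× left (reaching 9), 2× up (reaching 1), right to 2 — 9 moves in all.
Check: order respected (7 at step 1, 5 at step 7); 9 moves as required.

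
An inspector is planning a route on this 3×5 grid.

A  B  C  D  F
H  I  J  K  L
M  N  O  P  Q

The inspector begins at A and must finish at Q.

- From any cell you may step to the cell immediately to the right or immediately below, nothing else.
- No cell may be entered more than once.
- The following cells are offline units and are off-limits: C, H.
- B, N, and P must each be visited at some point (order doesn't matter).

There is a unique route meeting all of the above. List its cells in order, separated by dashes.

A - B - I - N - O - P - Q

Moves only go right or down, so the column and row indices never decrease.
Route from A: right to B, 2× down (reaching N), 3× right (reaching Q) — 6 moves in all.
Check: all required cells visited.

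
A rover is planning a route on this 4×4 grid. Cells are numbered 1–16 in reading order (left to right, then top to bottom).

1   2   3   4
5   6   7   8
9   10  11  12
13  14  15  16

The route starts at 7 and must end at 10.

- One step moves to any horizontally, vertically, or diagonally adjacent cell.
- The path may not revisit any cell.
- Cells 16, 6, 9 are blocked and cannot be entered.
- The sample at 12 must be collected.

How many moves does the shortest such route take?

Any route passes through 12 somewhere between 7 and 10. Summing Chebyshev distances along the two legs (7 → 12 → 10) gives a lower bound of 1 + 2 = 3 moves.
A route of 3 moves achieves this: 7 → 12 → 11 → 10.
Since 3 matches the lower bound, it is optimal.

3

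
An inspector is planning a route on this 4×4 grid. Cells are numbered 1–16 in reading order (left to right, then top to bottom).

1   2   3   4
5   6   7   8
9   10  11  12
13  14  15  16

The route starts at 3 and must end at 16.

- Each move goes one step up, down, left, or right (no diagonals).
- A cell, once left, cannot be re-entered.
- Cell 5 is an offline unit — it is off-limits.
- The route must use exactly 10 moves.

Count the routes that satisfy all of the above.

Need simple routes of exactly 10 moves from 3 to 16 (Manhattan distance 4, so 3 moves are spent on a detour and 3 undoing it).
Branch systematically from the start, pruning whenever the remaining move budget drops below the Manhattan distance to 16 or differs from it in parity. Grouping the completions by first move — via 7: 2; via 2: 4; via 4: 5 — and summing: 2 + 4 + 5 = 11.
That gives 11 routes.

11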